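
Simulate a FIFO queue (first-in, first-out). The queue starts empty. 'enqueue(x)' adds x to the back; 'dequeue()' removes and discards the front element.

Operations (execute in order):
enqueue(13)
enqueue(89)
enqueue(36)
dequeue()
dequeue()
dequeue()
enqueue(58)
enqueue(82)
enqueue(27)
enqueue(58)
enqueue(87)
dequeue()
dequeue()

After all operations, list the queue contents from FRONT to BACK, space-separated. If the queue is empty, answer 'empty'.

Answer: 27 58 87

Derivation:
enqueue(13): [13]
enqueue(89): [13, 89]
enqueue(36): [13, 89, 36]
dequeue(): [89, 36]
dequeue(): [36]
dequeue(): []
enqueue(58): [58]
enqueue(82): [58, 82]
enqueue(27): [58, 82, 27]
enqueue(58): [58, 82, 27, 58]
enqueue(87): [58, 82, 27, 58, 87]
dequeue(): [82, 27, 58, 87]
dequeue(): [27, 58, 87]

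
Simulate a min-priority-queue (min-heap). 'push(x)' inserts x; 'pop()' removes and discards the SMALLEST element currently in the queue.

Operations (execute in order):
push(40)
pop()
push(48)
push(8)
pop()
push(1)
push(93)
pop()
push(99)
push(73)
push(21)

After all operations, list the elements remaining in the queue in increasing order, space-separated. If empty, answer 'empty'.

push(40): heap contents = [40]
pop() → 40: heap contents = []
push(48): heap contents = [48]
push(8): heap contents = [8, 48]
pop() → 8: heap contents = [48]
push(1): heap contents = [1, 48]
push(93): heap contents = [1, 48, 93]
pop() → 1: heap contents = [48, 93]
push(99): heap contents = [48, 93, 99]
push(73): heap contents = [48, 73, 93, 99]
push(21): heap contents = [21, 48, 73, 93, 99]

Answer: 21 48 73 93 99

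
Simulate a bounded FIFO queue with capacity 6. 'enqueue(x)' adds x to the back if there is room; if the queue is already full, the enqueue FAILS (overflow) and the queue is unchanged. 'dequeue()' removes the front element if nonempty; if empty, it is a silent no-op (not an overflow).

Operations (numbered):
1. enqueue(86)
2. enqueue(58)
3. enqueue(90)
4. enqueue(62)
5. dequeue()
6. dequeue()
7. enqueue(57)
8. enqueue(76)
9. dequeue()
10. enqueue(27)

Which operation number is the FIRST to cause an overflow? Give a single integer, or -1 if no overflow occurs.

1. enqueue(86): size=1
2. enqueue(58): size=2
3. enqueue(90): size=3
4. enqueue(62): size=4
5. dequeue(): size=3
6. dequeue(): size=2
7. enqueue(57): size=3
8. enqueue(76): size=4
9. dequeue(): size=3
10. enqueue(27): size=4

Answer: -1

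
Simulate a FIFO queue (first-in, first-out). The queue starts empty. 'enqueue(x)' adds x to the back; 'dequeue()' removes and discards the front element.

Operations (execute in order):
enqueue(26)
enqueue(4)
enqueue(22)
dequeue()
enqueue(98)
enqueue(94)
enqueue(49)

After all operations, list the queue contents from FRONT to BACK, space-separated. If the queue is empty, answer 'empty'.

Answer: 4 22 98 94 49

Derivation:
enqueue(26): [26]
enqueue(4): [26, 4]
enqueue(22): [26, 4, 22]
dequeue(): [4, 22]
enqueue(98): [4, 22, 98]
enqueue(94): [4, 22, 98, 94]
enqueue(49): [4, 22, 98, 94, 49]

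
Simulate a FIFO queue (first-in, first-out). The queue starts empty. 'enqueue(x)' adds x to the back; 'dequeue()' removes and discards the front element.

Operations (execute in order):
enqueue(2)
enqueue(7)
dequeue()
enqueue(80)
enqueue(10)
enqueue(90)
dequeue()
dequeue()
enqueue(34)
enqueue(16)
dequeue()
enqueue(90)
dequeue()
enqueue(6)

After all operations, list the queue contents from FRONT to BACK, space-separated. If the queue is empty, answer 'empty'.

enqueue(2): [2]
enqueue(7): [2, 7]
dequeue(): [7]
enqueue(80): [7, 80]
enqueue(10): [7, 80, 10]
enqueue(90): [7, 80, 10, 90]
dequeue(): [80, 10, 90]
dequeue(): [10, 90]
enqueue(34): [10, 90, 34]
enqueue(16): [10, 90, 34, 16]
dequeue(): [90, 34, 16]
enqueue(90): [90, 34, 16, 90]
dequeue(): [34, 16, 90]
enqueue(6): [34, 16, 90, 6]

Answer: 34 16 90 6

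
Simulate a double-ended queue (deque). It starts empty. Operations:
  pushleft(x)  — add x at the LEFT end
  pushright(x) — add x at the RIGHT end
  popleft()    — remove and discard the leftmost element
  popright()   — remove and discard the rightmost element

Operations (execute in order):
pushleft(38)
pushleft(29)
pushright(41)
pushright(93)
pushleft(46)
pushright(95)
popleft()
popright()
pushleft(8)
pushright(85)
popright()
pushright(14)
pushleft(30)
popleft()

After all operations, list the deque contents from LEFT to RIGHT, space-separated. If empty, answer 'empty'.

Answer: 8 29 38 41 93 14

Derivation:
pushleft(38): [38]
pushleft(29): [29, 38]
pushright(41): [29, 38, 41]
pushright(93): [29, 38, 41, 93]
pushleft(46): [46, 29, 38, 41, 93]
pushright(95): [46, 29, 38, 41, 93, 95]
popleft(): [29, 38, 41, 93, 95]
popright(): [29, 38, 41, 93]
pushleft(8): [8, 29, 38, 41, 93]
pushright(85): [8, 29, 38, 41, 93, 85]
popright(): [8, 29, 38, 41, 93]
pushright(14): [8, 29, 38, 41, 93, 14]
pushleft(30): [30, 8, 29, 38, 41, 93, 14]
popleft(): [8, 29, 38, 41, 93, 14]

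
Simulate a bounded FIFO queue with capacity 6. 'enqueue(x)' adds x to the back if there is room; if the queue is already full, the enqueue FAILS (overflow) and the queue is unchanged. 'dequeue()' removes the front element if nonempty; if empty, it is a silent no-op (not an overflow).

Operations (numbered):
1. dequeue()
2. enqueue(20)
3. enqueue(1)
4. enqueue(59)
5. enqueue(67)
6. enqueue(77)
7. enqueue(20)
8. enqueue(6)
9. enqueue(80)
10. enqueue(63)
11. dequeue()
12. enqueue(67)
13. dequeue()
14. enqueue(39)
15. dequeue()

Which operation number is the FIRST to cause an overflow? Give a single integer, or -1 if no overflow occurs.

Answer: 8

Derivation:
1. dequeue(): empty, no-op, size=0
2. enqueue(20): size=1
3. enqueue(1): size=2
4. enqueue(59): size=3
5. enqueue(67): size=4
6. enqueue(77): size=5
7. enqueue(20): size=6
8. enqueue(6): size=6=cap → OVERFLOW (fail)
9. enqueue(80): size=6=cap → OVERFLOW (fail)
10. enqueue(63): size=6=cap → OVERFLOW (fail)
11. dequeue(): size=5
12. enqueue(67): size=6
13. dequeue(): size=5
14. enqueue(39): size=6
15. dequeue(): size=5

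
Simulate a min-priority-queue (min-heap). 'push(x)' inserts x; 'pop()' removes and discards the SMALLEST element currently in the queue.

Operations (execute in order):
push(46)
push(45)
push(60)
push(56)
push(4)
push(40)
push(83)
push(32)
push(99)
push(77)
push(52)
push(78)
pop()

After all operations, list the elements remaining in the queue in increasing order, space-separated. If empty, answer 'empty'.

push(46): heap contents = [46]
push(45): heap contents = [45, 46]
push(60): heap contents = [45, 46, 60]
push(56): heap contents = [45, 46, 56, 60]
push(4): heap contents = [4, 45, 46, 56, 60]
push(40): heap contents = [4, 40, 45, 46, 56, 60]
push(83): heap contents = [4, 40, 45, 46, 56, 60, 83]
push(32): heap contents = [4, 32, 40, 45, 46, 56, 60, 83]
push(99): heap contents = [4, 32, 40, 45, 46, 56, 60, 83, 99]
push(77): heap contents = [4, 32, 40, 45, 46, 56, 60, 77, 83, 99]
push(52): heap contents = [4, 32, 40, 45, 46, 52, 56, 60, 77, 83, 99]
push(78): heap contents = [4, 32, 40, 45, 46, 52, 56, 60, 77, 78, 83, 99]
pop() → 4: heap contents = [32, 40, 45, 46, 52, 56, 60, 77, 78, 83, 99]

Answer: 32 40 45 46 52 56 60 77 78 83 99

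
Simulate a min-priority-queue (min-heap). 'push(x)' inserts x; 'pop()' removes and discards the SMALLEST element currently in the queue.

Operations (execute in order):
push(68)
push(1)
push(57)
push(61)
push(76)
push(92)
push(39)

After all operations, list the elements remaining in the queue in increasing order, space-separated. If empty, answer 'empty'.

push(68): heap contents = [68]
push(1): heap contents = [1, 68]
push(57): heap contents = [1, 57, 68]
push(61): heap contents = [1, 57, 61, 68]
push(76): heap contents = [1, 57, 61, 68, 76]
push(92): heap contents = [1, 57, 61, 68, 76, 92]
push(39): heap contents = [1, 39, 57, 61, 68, 76, 92]

Answer: 1 39 57 61 68 76 92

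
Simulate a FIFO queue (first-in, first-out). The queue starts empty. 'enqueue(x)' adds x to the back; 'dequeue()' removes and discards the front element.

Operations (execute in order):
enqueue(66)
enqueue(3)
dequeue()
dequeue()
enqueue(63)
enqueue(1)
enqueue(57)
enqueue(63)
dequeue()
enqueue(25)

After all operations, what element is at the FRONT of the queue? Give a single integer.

Answer: 1

Derivation:
enqueue(66): queue = [66]
enqueue(3): queue = [66, 3]
dequeue(): queue = [3]
dequeue(): queue = []
enqueue(63): queue = [63]
enqueue(1): queue = [63, 1]
enqueue(57): queue = [63, 1, 57]
enqueue(63): queue = [63, 1, 57, 63]
dequeue(): queue = [1, 57, 63]
enqueue(25): queue = [1, 57, 63, 25]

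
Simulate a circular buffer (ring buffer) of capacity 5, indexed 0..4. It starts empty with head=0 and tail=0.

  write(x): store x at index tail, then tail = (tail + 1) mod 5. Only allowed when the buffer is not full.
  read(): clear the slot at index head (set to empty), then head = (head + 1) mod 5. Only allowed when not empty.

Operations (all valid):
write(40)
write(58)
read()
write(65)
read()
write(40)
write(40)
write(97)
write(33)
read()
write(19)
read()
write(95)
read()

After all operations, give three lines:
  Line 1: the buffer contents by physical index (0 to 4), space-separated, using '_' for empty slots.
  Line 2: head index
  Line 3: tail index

write(40): buf=[40 _ _ _ _], head=0, tail=1, size=1
write(58): buf=[40 58 _ _ _], head=0, tail=2, size=2
read(): buf=[_ 58 _ _ _], head=1, tail=2, size=1
write(65): buf=[_ 58 65 _ _], head=1, tail=3, size=2
read(): buf=[_ _ 65 _ _], head=2, tail=3, size=1
write(40): buf=[_ _ 65 40 _], head=2, tail=4, size=2
write(40): buf=[_ _ 65 40 40], head=2, tail=0, size=3
write(97): buf=[97 _ 65 40 40], head=2, tail=1, size=4
write(33): buf=[97 33 65 40 40], head=2, tail=2, size=5
read(): buf=[97 33 _ 40 40], head=3, tail=2, size=4
write(19): buf=[97 33 19 40 40], head=3, tail=3, size=5
read(): buf=[97 33 19 _ 40], head=4, tail=3, size=4
write(95): buf=[97 33 19 95 40], head=4, tail=4, size=5
read(): buf=[97 33 19 95 _], head=0, tail=4, size=4

Answer: 97 33 19 95 _
0
4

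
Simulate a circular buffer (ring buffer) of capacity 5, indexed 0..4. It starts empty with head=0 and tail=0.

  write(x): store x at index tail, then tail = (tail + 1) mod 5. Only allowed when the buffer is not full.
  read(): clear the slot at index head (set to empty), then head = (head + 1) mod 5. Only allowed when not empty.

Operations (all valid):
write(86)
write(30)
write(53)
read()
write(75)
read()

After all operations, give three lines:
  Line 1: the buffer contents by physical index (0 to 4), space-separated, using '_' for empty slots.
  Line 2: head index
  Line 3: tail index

write(86): buf=[86 _ _ _ _], head=0, tail=1, size=1
write(30): buf=[86 30 _ _ _], head=0, tail=2, size=2
write(53): buf=[86 30 53 _ _], head=0, tail=3, size=3
read(): buf=[_ 30 53 _ _], head=1, tail=3, size=2
write(75): buf=[_ 30 53 75 _], head=1, tail=4, size=3
read(): buf=[_ _ 53 75 _], head=2, tail=4, size=2

Answer: _ _ 53 75 _
2
4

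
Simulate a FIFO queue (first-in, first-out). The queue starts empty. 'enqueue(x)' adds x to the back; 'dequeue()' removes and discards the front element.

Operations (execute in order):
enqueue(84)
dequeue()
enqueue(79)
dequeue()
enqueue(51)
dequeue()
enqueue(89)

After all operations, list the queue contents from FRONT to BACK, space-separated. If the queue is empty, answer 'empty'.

Answer: 89

Derivation:
enqueue(84): [84]
dequeue(): []
enqueue(79): [79]
dequeue(): []
enqueue(51): [51]
dequeue(): []
enqueue(89): [89]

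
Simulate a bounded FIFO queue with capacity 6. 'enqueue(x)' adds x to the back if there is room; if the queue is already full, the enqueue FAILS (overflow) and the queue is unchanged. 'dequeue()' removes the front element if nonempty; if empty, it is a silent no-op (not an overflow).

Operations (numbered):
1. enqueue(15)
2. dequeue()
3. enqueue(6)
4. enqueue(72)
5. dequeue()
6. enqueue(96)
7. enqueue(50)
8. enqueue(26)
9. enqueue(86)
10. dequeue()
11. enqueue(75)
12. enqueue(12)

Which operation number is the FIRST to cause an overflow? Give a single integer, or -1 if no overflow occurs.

Answer: -1

Derivation:
1. enqueue(15): size=1
2. dequeue(): size=0
3. enqueue(6): size=1
4. enqueue(72): size=2
5. dequeue(): size=1
6. enqueue(96): size=2
7. enqueue(50): size=3
8. enqueue(26): size=4
9. enqueue(86): size=5
10. dequeue(): size=4
11. enqueue(75): size=5
12. enqueue(12): size=6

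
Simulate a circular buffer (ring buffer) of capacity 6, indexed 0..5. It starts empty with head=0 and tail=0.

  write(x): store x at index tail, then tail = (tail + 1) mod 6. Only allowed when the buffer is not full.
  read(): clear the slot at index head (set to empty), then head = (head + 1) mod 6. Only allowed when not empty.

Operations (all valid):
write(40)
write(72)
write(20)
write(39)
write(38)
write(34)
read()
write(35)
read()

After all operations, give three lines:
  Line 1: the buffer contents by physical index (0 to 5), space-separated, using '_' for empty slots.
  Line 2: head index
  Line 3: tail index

write(40): buf=[40 _ _ _ _ _], head=0, tail=1, size=1
write(72): buf=[40 72 _ _ _ _], head=0, tail=2, size=2
write(20): buf=[40 72 20 _ _ _], head=0, tail=3, size=3
write(39): buf=[40 72 20 39 _ _], head=0, tail=4, size=4
write(38): buf=[40 72 20 39 38 _], head=0, tail=5, size=5
write(34): buf=[40 72 20 39 38 34], head=0, tail=0, size=6
read(): buf=[_ 72 20 39 38 34], head=1, tail=0, size=5
write(35): buf=[35 72 20 39 38 34], head=1, tail=1, size=6
read(): buf=[35 _ 20 39 38 34], head=2, tail=1, size=5

Answer: 35 _ 20 39 38 34
2
1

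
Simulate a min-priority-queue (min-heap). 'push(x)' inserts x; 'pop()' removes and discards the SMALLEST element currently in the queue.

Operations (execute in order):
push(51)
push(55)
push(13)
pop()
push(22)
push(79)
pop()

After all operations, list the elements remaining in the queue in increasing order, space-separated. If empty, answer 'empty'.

push(51): heap contents = [51]
push(55): heap contents = [51, 55]
push(13): heap contents = [13, 51, 55]
pop() → 13: heap contents = [51, 55]
push(22): heap contents = [22, 51, 55]
push(79): heap contents = [22, 51, 55, 79]
pop() → 22: heap contents = [51, 55, 79]

Answer: 51 55 79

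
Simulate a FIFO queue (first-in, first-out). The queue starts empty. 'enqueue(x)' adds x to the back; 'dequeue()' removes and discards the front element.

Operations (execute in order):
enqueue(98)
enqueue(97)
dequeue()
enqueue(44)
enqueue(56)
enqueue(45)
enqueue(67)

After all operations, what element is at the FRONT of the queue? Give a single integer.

enqueue(98): queue = [98]
enqueue(97): queue = [98, 97]
dequeue(): queue = [97]
enqueue(44): queue = [97, 44]
enqueue(56): queue = [97, 44, 56]
enqueue(45): queue = [97, 44, 56, 45]
enqueue(67): queue = [97, 44, 56, 45, 67]

Answer: 97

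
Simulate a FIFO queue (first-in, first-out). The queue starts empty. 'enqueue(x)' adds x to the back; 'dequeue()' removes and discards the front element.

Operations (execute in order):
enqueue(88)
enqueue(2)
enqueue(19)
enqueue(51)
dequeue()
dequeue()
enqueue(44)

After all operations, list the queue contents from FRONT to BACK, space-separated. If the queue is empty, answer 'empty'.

enqueue(88): [88]
enqueue(2): [88, 2]
enqueue(19): [88, 2, 19]
enqueue(51): [88, 2, 19, 51]
dequeue(): [2, 19, 51]
dequeue(): [19, 51]
enqueue(44): [19, 51, 44]

Answer: 19 51 44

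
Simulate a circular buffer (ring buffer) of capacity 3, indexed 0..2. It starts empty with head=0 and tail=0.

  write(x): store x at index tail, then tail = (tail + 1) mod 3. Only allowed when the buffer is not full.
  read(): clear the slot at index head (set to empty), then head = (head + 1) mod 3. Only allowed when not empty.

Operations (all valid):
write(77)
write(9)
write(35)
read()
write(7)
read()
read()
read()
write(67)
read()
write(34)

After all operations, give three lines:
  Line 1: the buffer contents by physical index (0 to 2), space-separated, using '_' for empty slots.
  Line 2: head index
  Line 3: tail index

write(77): buf=[77 _ _], head=0, tail=1, size=1
write(9): buf=[77 9 _], head=0, tail=2, size=2
write(35): buf=[77 9 35], head=0, tail=0, size=3
read(): buf=[_ 9 35], head=1, tail=0, size=2
write(7): buf=[7 9 35], head=1, tail=1, size=3
read(): buf=[7 _ 35], head=2, tail=1, size=2
read(): buf=[7 _ _], head=0, tail=1, size=1
read(): buf=[_ _ _], head=1, tail=1, size=0
write(67): buf=[_ 67 _], head=1, tail=2, size=1
read(): buf=[_ _ _], head=2, tail=2, size=0
write(34): buf=[_ _ 34], head=2, tail=0, size=1

Answer: _ _ 34
2
0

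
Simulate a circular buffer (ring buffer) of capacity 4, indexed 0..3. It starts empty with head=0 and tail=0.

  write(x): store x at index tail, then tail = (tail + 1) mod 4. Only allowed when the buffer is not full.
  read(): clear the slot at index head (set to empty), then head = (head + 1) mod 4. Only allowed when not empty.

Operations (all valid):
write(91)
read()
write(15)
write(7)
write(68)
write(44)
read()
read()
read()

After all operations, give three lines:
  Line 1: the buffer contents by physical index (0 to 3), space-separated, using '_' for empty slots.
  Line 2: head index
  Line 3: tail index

write(91): buf=[91 _ _ _], head=0, tail=1, size=1
read(): buf=[_ _ _ _], head=1, tail=1, size=0
write(15): buf=[_ 15 _ _], head=1, tail=2, size=1
write(7): buf=[_ 15 7 _], head=1, tail=3, size=2
write(68): buf=[_ 15 7 68], head=1, tail=0, size=3
write(44): buf=[44 15 7 68], head=1, tail=1, size=4
read(): buf=[44 _ 7 68], head=2, tail=1, size=3
read(): buf=[44 _ _ 68], head=3, tail=1, size=2
read(): buf=[44 _ _ _], head=0, tail=1, size=1

Answer: 44 _ _ _
0
1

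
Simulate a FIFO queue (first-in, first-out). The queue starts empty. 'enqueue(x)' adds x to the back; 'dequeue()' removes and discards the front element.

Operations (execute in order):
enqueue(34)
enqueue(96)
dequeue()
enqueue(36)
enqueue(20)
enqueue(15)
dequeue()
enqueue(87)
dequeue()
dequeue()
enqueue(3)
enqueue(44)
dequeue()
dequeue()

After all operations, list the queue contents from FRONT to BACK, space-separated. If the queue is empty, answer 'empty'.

Answer: 3 44

Derivation:
enqueue(34): [34]
enqueue(96): [34, 96]
dequeue(): [96]
enqueue(36): [96, 36]
enqueue(20): [96, 36, 20]
enqueue(15): [96, 36, 20, 15]
dequeue(): [36, 20, 15]
enqueue(87): [36, 20, 15, 87]
dequeue(): [20, 15, 87]
dequeue(): [15, 87]
enqueue(3): [15, 87, 3]
enqueue(44): [15, 87, 3, 44]
dequeue(): [87, 3, 44]
dequeue(): [3, 44]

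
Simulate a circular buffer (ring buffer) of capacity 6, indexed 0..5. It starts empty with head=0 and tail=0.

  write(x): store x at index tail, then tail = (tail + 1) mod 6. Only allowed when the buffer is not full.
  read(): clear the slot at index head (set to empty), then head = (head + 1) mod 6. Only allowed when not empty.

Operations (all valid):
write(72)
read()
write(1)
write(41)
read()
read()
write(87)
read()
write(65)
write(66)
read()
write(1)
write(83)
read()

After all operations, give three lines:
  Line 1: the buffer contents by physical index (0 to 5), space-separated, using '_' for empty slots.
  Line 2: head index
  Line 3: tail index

write(72): buf=[72 _ _ _ _ _], head=0, tail=1, size=1
read(): buf=[_ _ _ _ _ _], head=1, tail=1, size=0
write(1): buf=[_ 1 _ _ _ _], head=1, tail=2, size=1
write(41): buf=[_ 1 41 _ _ _], head=1, tail=3, size=2
read(): buf=[_ _ 41 _ _ _], head=2, tail=3, size=1
read(): buf=[_ _ _ _ _ _], head=3, tail=3, size=0
write(87): buf=[_ _ _ 87 _ _], head=3, tail=4, size=1
read(): buf=[_ _ _ _ _ _], head=4, tail=4, size=0
write(65): buf=[_ _ _ _ 65 _], head=4, tail=5, size=1
write(66): buf=[_ _ _ _ 65 66], head=4, tail=0, size=2
read(): buf=[_ _ _ _ _ 66], head=5, tail=0, size=1
write(1): buf=[1 _ _ _ _ 66], head=5, tail=1, size=2
write(83): buf=[1 83 _ _ _ 66], head=5, tail=2, size=3
read(): buf=[1 83 _ _ _ _], head=0, tail=2, size=2

Answer: 1 83 _ _ _ _
0
2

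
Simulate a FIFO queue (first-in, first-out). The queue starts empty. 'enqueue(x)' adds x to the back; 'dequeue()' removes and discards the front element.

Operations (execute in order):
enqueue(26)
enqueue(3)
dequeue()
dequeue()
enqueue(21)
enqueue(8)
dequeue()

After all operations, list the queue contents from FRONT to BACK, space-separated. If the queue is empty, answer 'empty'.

enqueue(26): [26]
enqueue(3): [26, 3]
dequeue(): [3]
dequeue(): []
enqueue(21): [21]
enqueue(8): [21, 8]
dequeue(): [8]

Answer: 8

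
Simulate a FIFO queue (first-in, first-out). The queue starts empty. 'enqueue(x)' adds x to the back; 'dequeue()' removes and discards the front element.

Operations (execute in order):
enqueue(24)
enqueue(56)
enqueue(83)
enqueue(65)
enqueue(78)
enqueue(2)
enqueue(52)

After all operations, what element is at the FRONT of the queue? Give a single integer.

enqueue(24): queue = [24]
enqueue(56): queue = [24, 56]
enqueue(83): queue = [24, 56, 83]
enqueue(65): queue = [24, 56, 83, 65]
enqueue(78): queue = [24, 56, 83, 65, 78]
enqueue(2): queue = [24, 56, 83, 65, 78, 2]
enqueue(52): queue = [24, 56, 83, 65, 78, 2, 52]

Answer: 24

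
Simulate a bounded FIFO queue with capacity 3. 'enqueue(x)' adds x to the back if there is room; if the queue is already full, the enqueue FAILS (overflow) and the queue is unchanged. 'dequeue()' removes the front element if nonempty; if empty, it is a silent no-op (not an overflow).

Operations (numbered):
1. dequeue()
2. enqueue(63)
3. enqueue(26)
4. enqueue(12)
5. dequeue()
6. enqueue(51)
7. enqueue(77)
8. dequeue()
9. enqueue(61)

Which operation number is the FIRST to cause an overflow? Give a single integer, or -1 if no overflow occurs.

Answer: 7

Derivation:
1. dequeue(): empty, no-op, size=0
2. enqueue(63): size=1
3. enqueue(26): size=2
4. enqueue(12): size=3
5. dequeue(): size=2
6. enqueue(51): size=3
7. enqueue(77): size=3=cap → OVERFLOW (fail)
8. dequeue(): size=2
9. enqueue(61): size=3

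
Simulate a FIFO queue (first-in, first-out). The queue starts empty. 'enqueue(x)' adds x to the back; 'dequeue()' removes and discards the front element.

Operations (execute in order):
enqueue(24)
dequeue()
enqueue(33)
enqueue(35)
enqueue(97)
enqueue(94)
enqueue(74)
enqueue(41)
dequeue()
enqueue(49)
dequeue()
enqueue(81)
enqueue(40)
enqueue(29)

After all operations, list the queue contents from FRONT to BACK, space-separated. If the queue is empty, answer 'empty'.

Answer: 97 94 74 41 49 81 40 29

Derivation:
enqueue(24): [24]
dequeue(): []
enqueue(33): [33]
enqueue(35): [33, 35]
enqueue(97): [33, 35, 97]
enqueue(94): [33, 35, 97, 94]
enqueue(74): [33, 35, 97, 94, 74]
enqueue(41): [33, 35, 97, 94, 74, 41]
dequeue(): [35, 97, 94, 74, 41]
enqueue(49): [35, 97, 94, 74, 41, 49]
dequeue(): [97, 94, 74, 41, 49]
enqueue(81): [97, 94, 74, 41, 49, 81]
enqueue(40): [97, 94, 74, 41, 49, 81, 40]
enqueue(29): [97, 94, 74, 41, 49, 81, 40, 29]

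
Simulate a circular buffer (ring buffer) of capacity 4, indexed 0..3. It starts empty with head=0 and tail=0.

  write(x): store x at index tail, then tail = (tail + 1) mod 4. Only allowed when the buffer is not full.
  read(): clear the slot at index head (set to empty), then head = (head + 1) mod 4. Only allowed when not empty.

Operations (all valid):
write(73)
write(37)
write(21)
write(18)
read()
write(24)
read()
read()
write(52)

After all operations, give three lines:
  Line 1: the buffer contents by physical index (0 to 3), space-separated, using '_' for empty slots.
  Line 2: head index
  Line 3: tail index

write(73): buf=[73 _ _ _], head=0, tail=1, size=1
write(37): buf=[73 37 _ _], head=0, tail=2, size=2
write(21): buf=[73 37 21 _], head=0, tail=3, size=3
write(18): buf=[73 37 21 18], head=0, tail=0, size=4
read(): buf=[_ 37 21 18], head=1, tail=0, size=3
write(24): buf=[24 37 21 18], head=1, tail=1, size=4
read(): buf=[24 _ 21 18], head=2, tail=1, size=3
read(): buf=[24 _ _ 18], head=3, tail=1, size=2
write(52): buf=[24 52 _ 18], head=3, tail=2, size=3

Answer: 24 52 _ 18
3
2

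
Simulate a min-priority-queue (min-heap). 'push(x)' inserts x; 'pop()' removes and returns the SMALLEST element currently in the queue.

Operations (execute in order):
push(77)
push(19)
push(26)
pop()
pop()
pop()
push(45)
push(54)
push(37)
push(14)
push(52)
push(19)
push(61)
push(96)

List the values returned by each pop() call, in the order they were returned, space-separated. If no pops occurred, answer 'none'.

push(77): heap contents = [77]
push(19): heap contents = [19, 77]
push(26): heap contents = [19, 26, 77]
pop() → 19: heap contents = [26, 77]
pop() → 26: heap contents = [77]
pop() → 77: heap contents = []
push(45): heap contents = [45]
push(54): heap contents = [45, 54]
push(37): heap contents = [37, 45, 54]
push(14): heap contents = [14, 37, 45, 54]
push(52): heap contents = [14, 37, 45, 52, 54]
push(19): heap contents = [14, 19, 37, 45, 52, 54]
push(61): heap contents = [14, 19, 37, 45, 52, 54, 61]
push(96): heap contents = [14, 19, 37, 45, 52, 54, 61, 96]

Answer: 19 26 77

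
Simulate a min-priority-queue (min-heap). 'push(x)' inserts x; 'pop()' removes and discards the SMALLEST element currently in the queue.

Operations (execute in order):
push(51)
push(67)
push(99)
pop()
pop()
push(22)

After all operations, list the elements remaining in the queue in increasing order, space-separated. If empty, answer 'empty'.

push(51): heap contents = [51]
push(67): heap contents = [51, 67]
push(99): heap contents = [51, 67, 99]
pop() → 51: heap contents = [67, 99]
pop() → 67: heap contents = [99]
push(22): heap contents = [22, 99]

Answer: 22 99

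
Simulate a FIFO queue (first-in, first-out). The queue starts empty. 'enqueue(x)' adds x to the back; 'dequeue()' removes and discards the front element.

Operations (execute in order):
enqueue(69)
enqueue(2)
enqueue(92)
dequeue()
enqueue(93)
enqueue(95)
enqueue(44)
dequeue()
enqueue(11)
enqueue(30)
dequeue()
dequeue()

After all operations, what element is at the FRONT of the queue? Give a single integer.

Answer: 95

Derivation:
enqueue(69): queue = [69]
enqueue(2): queue = [69, 2]
enqueue(92): queue = [69, 2, 92]
dequeue(): queue = [2, 92]
enqueue(93): queue = [2, 92, 93]
enqueue(95): queue = [2, 92, 93, 95]
enqueue(44): queue = [2, 92, 93, 95, 44]
dequeue(): queue = [92, 93, 95, 44]
enqueue(11): queue = [92, 93, 95, 44, 11]
enqueue(30): queue = [92, 93, 95, 44, 11, 30]
dequeue(): queue = [93, 95, 44, 11, 30]
dequeue(): queue = [95, 44, 11, 30]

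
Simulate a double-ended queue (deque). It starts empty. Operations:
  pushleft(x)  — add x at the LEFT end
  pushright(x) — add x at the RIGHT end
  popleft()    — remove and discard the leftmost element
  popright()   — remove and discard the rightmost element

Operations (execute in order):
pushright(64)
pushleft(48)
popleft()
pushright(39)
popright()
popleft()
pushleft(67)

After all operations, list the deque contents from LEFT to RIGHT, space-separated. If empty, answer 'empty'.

pushright(64): [64]
pushleft(48): [48, 64]
popleft(): [64]
pushright(39): [64, 39]
popright(): [64]
popleft(): []
pushleft(67): [67]

Answer: 67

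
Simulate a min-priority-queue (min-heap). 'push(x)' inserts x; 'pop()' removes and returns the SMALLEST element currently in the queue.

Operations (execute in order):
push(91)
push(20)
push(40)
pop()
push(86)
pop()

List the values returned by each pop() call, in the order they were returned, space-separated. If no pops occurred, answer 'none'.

push(91): heap contents = [91]
push(20): heap contents = [20, 91]
push(40): heap contents = [20, 40, 91]
pop() → 20: heap contents = [40, 91]
push(86): heap contents = [40, 86, 91]
pop() → 40: heap contents = [86, 91]

Answer: 20 40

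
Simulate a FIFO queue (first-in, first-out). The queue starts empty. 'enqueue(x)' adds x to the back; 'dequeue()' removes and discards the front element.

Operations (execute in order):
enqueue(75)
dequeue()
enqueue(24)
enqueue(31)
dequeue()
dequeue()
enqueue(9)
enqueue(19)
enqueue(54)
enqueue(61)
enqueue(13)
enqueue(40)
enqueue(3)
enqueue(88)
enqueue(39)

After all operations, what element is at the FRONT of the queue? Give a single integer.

Answer: 9

Derivation:
enqueue(75): queue = [75]
dequeue(): queue = []
enqueue(24): queue = [24]
enqueue(31): queue = [24, 31]
dequeue(): queue = [31]
dequeue(): queue = []
enqueue(9): queue = [9]
enqueue(19): queue = [9, 19]
enqueue(54): queue = [9, 19, 54]
enqueue(61): queue = [9, 19, 54, 61]
enqueue(13): queue = [9, 19, 54, 61, 13]
enqueue(40): queue = [9, 19, 54, 61, 13, 40]
enqueue(3): queue = [9, 19, 54, 61, 13, 40, 3]
enqueue(88): queue = [9, 19, 54, 61, 13, 40, 3, 88]
enqueue(39): queue = [9, 19, 54, 61, 13, 40, 3, 88, 39]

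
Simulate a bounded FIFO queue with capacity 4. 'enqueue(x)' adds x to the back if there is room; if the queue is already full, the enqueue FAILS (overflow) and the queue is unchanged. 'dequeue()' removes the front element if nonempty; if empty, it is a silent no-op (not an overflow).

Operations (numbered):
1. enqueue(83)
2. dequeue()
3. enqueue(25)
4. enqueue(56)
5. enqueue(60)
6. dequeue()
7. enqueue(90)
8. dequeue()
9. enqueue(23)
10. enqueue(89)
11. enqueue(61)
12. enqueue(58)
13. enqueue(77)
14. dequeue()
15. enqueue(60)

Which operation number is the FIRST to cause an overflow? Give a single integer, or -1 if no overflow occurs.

Answer: 11

Derivation:
1. enqueue(83): size=1
2. dequeue(): size=0
3. enqueue(25): size=1
4. enqueue(56): size=2
5. enqueue(60): size=3
6. dequeue(): size=2
7. enqueue(90): size=3
8. dequeue(): size=2
9. enqueue(23): size=3
10. enqueue(89): size=4
11. enqueue(61): size=4=cap → OVERFLOW (fail)
12. enqueue(58): size=4=cap → OVERFLOW (fail)
13. enqueue(77): size=4=cap → OVERFLOW (fail)
14. dequeue(): size=3
15. enqueue(60): size=4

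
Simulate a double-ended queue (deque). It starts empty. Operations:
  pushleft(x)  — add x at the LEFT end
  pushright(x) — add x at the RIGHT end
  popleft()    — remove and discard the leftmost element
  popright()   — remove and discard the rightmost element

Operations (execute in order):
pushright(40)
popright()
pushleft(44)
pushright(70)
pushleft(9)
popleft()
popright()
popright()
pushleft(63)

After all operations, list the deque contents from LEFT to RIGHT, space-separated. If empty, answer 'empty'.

Answer: 63

Derivation:
pushright(40): [40]
popright(): []
pushleft(44): [44]
pushright(70): [44, 70]
pushleft(9): [9, 44, 70]
popleft(): [44, 70]
popright(): [44]
popright(): []
pushleft(63): [63]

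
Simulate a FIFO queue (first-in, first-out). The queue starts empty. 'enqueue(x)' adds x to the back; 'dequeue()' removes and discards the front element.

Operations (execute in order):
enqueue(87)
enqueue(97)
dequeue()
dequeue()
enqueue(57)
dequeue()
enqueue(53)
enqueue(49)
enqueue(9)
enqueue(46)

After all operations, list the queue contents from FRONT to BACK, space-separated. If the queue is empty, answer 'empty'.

Answer: 53 49 9 46

Derivation:
enqueue(87): [87]
enqueue(97): [87, 97]
dequeue(): [97]
dequeue(): []
enqueue(57): [57]
dequeue(): []
enqueue(53): [53]
enqueue(49): [53, 49]
enqueue(9): [53, 49, 9]
enqueue(46): [53, 49, 9, 46]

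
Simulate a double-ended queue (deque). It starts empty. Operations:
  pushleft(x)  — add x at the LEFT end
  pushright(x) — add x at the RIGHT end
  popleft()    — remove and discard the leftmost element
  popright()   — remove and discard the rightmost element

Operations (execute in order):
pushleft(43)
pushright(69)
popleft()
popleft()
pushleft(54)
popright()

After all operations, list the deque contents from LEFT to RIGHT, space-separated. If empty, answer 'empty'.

Answer: empty

Derivation:
pushleft(43): [43]
pushright(69): [43, 69]
popleft(): [69]
popleft(): []
pushleft(54): [54]
popright(): []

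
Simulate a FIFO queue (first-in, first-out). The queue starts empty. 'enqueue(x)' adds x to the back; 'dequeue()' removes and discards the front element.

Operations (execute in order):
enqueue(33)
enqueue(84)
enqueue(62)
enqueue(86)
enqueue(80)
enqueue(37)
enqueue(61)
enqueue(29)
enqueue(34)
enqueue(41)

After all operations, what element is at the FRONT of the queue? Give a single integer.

enqueue(33): queue = [33]
enqueue(84): queue = [33, 84]
enqueue(62): queue = [33, 84, 62]
enqueue(86): queue = [33, 84, 62, 86]
enqueue(80): queue = [33, 84, 62, 86, 80]
enqueue(37): queue = [33, 84, 62, 86, 80, 37]
enqueue(61): queue = [33, 84, 62, 86, 80, 37, 61]
enqueue(29): queue = [33, 84, 62, 86, 80, 37, 61, 29]
enqueue(34): queue = [33, 84, 62, 86, 80, 37, 61, 29, 34]
enqueue(41): queue = [33, 84, 62, 86, 80, 37, 61, 29, 34, 41]

Answer: 33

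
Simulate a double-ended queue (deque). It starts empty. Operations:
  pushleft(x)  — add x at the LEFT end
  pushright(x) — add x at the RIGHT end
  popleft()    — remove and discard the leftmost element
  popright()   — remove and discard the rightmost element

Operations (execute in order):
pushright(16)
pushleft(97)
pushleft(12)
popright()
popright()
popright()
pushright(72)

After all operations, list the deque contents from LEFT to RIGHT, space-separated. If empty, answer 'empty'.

Answer: 72

Derivation:
pushright(16): [16]
pushleft(97): [97, 16]
pushleft(12): [12, 97, 16]
popright(): [12, 97]
popright(): [12]
popright(): []
pushright(72): [72]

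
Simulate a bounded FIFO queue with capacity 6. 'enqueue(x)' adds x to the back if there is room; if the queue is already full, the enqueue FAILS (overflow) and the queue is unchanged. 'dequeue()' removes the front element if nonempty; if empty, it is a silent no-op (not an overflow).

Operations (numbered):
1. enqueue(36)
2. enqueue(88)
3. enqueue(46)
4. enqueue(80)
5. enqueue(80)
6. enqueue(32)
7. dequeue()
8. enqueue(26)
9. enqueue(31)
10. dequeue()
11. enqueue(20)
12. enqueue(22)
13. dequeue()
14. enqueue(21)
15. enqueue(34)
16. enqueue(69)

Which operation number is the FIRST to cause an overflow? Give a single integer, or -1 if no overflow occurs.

Answer: 9

Derivation:
1. enqueue(36): size=1
2. enqueue(88): size=2
3. enqueue(46): size=3
4. enqueue(80): size=4
5. enqueue(80): size=5
6. enqueue(32): size=6
7. dequeue(): size=5
8. enqueue(26): size=6
9. enqueue(31): size=6=cap → OVERFLOW (fail)
10. dequeue(): size=5
11. enqueue(20): size=6
12. enqueue(22): size=6=cap → OVERFLOW (fail)
13. dequeue(): size=5
14. enqueue(21): size=6
15. enqueue(34): size=6=cap → OVERFLOW (fail)
16. enqueue(69): size=6=cap → OVERFLOW (fail)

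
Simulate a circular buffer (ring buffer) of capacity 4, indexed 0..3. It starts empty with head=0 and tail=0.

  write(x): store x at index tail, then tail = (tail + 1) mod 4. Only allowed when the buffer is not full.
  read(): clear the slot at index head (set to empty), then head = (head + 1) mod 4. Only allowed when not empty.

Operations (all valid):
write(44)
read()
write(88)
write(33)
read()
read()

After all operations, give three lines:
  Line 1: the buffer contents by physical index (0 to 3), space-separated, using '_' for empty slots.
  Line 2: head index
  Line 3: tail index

write(44): buf=[44 _ _ _], head=0, tail=1, size=1
read(): buf=[_ _ _ _], head=1, tail=1, size=0
write(88): buf=[_ 88 _ _], head=1, tail=2, size=1
write(33): buf=[_ 88 33 _], head=1, tail=3, size=2
read(): buf=[_ _ 33 _], head=2, tail=3, size=1
read(): buf=[_ _ _ _], head=3, tail=3, size=0

Answer: _ _ _ _
3
3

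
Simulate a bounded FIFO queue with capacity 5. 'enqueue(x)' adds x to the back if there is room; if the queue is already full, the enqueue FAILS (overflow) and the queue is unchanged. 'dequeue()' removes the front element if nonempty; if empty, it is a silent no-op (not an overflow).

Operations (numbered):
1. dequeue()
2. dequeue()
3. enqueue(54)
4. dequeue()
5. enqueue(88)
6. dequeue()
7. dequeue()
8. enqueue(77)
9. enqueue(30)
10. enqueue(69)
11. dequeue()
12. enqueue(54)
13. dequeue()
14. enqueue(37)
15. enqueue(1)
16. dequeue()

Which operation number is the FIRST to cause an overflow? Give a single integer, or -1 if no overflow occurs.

1. dequeue(): empty, no-op, size=0
2. dequeue(): empty, no-op, size=0
3. enqueue(54): size=1
4. dequeue(): size=0
5. enqueue(88): size=1
6. dequeue(): size=0
7. dequeue(): empty, no-op, size=0
8. enqueue(77): size=1
9. enqueue(30): size=2
10. enqueue(69): size=3
11. dequeue(): size=2
12. enqueue(54): size=3
13. dequeue(): size=2
14. enqueue(37): size=3
15. enqueue(1): size=4
16. dequeue(): size=3

Answer: -1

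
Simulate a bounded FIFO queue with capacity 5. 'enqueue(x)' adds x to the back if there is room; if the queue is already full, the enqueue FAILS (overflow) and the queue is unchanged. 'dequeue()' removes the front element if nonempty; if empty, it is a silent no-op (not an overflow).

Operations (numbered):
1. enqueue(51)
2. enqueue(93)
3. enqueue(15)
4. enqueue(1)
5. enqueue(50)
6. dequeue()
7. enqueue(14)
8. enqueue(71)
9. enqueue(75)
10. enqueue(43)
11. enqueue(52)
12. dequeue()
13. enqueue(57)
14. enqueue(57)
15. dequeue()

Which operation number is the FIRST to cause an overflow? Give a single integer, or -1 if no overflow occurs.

1. enqueue(51): size=1
2. enqueue(93): size=2
3. enqueue(15): size=3
4. enqueue(1): size=4
5. enqueue(50): size=5
6. dequeue(): size=4
7. enqueue(14): size=5
8. enqueue(71): size=5=cap → OVERFLOW (fail)
9. enqueue(75): size=5=cap → OVERFLOW (fail)
10. enqueue(43): size=5=cap → OVERFLOW (fail)
11. enqueue(52): size=5=cap → OVERFLOW (fail)
12. dequeue(): size=4
13. enqueue(57): size=5
14. enqueue(57): size=5=cap → OVERFLOW (fail)
15. dequeue(): size=4

Answer: 8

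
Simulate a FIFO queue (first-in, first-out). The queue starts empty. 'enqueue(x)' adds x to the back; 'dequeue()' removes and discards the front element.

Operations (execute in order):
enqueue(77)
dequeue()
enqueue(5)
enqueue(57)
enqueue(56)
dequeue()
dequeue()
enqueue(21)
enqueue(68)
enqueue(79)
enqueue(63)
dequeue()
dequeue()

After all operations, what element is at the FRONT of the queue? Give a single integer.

Answer: 68

Derivation:
enqueue(77): queue = [77]
dequeue(): queue = []
enqueue(5): queue = [5]
enqueue(57): queue = [5, 57]
enqueue(56): queue = [5, 57, 56]
dequeue(): queue = [57, 56]
dequeue(): queue = [56]
enqueue(21): queue = [56, 21]
enqueue(68): queue = [56, 21, 68]
enqueue(79): queue = [56, 21, 68, 79]
enqueue(63): queue = [56, 21, 68, 79, 63]
dequeue(): queue = [21, 68, 79, 63]
dequeue(): queue = [68, 79, 63]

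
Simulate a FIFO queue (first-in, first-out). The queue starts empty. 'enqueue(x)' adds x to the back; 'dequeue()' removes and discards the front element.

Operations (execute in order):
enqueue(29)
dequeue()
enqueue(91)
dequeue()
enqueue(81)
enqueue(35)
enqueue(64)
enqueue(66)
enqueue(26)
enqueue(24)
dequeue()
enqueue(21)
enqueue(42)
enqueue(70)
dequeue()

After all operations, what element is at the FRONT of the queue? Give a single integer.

enqueue(29): queue = [29]
dequeue(): queue = []
enqueue(91): queue = [91]
dequeue(): queue = []
enqueue(81): queue = [81]
enqueue(35): queue = [81, 35]
enqueue(64): queue = [81, 35, 64]
enqueue(66): queue = [81, 35, 64, 66]
enqueue(26): queue = [81, 35, 64, 66, 26]
enqueue(24): queue = [81, 35, 64, 66, 26, 24]
dequeue(): queue = [35, 64, 66, 26, 24]
enqueue(21): queue = [35, 64, 66, 26, 24, 21]
enqueue(42): queue = [35, 64, 66, 26, 24, 21, 42]
enqueue(70): queue = [35, 64, 66, 26, 24, 21, 42, 70]
dequeue(): queue = [64, 66, 26, 24, 21, 42, 70]

Answer: 64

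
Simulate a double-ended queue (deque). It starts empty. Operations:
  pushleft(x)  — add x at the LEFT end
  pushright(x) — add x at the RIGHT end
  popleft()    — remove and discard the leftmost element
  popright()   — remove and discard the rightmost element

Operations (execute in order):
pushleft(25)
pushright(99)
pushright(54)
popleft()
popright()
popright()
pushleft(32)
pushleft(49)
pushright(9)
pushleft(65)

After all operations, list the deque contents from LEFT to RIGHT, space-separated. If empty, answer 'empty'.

Answer: 65 49 32 9

Derivation:
pushleft(25): [25]
pushright(99): [25, 99]
pushright(54): [25, 99, 54]
popleft(): [99, 54]
popright(): [99]
popright(): []
pushleft(32): [32]
pushleft(49): [49, 32]
pushright(9): [49, 32, 9]
pushleft(65): [65, 49, 32, 9]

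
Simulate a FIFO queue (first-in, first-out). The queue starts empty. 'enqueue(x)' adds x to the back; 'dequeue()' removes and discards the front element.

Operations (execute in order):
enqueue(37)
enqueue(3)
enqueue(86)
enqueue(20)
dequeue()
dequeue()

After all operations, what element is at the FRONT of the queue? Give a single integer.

Answer: 86

Derivation:
enqueue(37): queue = [37]
enqueue(3): queue = [37, 3]
enqueue(86): queue = [37, 3, 86]
enqueue(20): queue = [37, 3, 86, 20]
dequeue(): queue = [3, 86, 20]
dequeue(): queue = [86, 20]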